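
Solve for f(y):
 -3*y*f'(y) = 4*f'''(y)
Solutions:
 f(y) = C1 + Integral(C2*airyai(-6^(1/3)*y/2) + C3*airybi(-6^(1/3)*y/2), y)


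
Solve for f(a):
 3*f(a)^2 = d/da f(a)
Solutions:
 f(a) = -1/(C1 + 3*a)


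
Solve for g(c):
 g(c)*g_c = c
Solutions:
 g(c) = -sqrt(C1 + c^2)
 g(c) = sqrt(C1 + c^2)


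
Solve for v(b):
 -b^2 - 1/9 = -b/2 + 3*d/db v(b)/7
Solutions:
 v(b) = C1 - 7*b^3/9 + 7*b^2/12 - 7*b/27


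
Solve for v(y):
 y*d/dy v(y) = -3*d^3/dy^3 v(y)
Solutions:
 v(y) = C1 + Integral(C2*airyai(-3^(2/3)*y/3) + C3*airybi(-3^(2/3)*y/3), y)


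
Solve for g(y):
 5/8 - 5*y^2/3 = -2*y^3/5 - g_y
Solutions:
 g(y) = C1 - y^4/10 + 5*y^3/9 - 5*y/8


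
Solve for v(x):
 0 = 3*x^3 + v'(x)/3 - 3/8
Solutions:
 v(x) = C1 - 9*x^4/4 + 9*x/8


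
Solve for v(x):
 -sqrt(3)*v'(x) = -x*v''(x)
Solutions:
 v(x) = C1 + C2*x^(1 + sqrt(3))


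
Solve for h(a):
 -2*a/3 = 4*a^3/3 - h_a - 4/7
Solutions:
 h(a) = C1 + a^4/3 + a^2/3 - 4*a/7


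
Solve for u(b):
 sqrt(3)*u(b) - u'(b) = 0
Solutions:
 u(b) = C1*exp(sqrt(3)*b)


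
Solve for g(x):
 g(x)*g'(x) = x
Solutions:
 g(x) = -sqrt(C1 + x^2)
 g(x) = sqrt(C1 + x^2)


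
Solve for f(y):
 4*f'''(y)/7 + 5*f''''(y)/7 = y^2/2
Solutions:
 f(y) = C1 + C2*y + C3*y^2 + C4*exp(-4*y/5) + 7*y^5/480 - 35*y^4/384 + 175*y^3/384


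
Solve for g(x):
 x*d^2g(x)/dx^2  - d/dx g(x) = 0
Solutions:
 g(x) = C1 + C2*x^2


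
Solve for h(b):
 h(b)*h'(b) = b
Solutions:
 h(b) = -sqrt(C1 + b^2)
 h(b) = sqrt(C1 + b^2)


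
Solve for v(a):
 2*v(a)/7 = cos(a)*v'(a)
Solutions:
 v(a) = C1*(sin(a) + 1)^(1/7)/(sin(a) - 1)^(1/7)


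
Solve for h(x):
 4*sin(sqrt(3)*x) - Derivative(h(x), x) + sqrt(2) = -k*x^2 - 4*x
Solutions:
 h(x) = C1 + k*x^3/3 + 2*x^2 + sqrt(2)*x - 4*sqrt(3)*cos(sqrt(3)*x)/3


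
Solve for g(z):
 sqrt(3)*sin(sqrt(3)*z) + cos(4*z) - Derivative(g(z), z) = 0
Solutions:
 g(z) = C1 + sin(4*z)/4 - cos(sqrt(3)*z)


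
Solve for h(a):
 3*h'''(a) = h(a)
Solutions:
 h(a) = C3*exp(3^(2/3)*a/3) + (C1*sin(3^(1/6)*a/2) + C2*cos(3^(1/6)*a/2))*exp(-3^(2/3)*a/6)


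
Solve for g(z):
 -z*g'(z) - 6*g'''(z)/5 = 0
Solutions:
 g(z) = C1 + Integral(C2*airyai(-5^(1/3)*6^(2/3)*z/6) + C3*airybi(-5^(1/3)*6^(2/3)*z/6), z)


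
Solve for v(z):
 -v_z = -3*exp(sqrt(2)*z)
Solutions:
 v(z) = C1 + 3*sqrt(2)*exp(sqrt(2)*z)/2


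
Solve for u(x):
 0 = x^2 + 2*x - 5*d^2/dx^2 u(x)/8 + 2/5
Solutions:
 u(x) = C1 + C2*x + 2*x^4/15 + 8*x^3/15 + 8*x^2/25


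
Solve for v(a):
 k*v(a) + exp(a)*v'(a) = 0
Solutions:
 v(a) = C1*exp(k*exp(-a))


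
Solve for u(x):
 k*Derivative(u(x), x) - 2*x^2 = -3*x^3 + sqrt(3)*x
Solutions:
 u(x) = C1 - 3*x^4/(4*k) + 2*x^3/(3*k) + sqrt(3)*x^2/(2*k)


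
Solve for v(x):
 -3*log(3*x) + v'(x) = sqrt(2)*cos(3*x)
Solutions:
 v(x) = C1 + 3*x*log(x) - 3*x + 3*x*log(3) + sqrt(2)*sin(3*x)/3


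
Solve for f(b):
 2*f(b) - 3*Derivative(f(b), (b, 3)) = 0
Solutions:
 f(b) = C3*exp(2^(1/3)*3^(2/3)*b/3) + (C1*sin(2^(1/3)*3^(1/6)*b/2) + C2*cos(2^(1/3)*3^(1/6)*b/2))*exp(-2^(1/3)*3^(2/3)*b/6)


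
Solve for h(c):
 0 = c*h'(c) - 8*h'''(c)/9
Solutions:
 h(c) = C1 + Integral(C2*airyai(3^(2/3)*c/2) + C3*airybi(3^(2/3)*c/2), c)


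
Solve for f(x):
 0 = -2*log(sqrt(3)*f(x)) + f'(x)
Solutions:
 -Integral(1/(2*log(_y) + log(3)), (_y, f(x))) = C1 - x


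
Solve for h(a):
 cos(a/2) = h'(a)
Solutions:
 h(a) = C1 + 2*sin(a/2)


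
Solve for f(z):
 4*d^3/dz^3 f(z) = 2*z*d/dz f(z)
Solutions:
 f(z) = C1 + Integral(C2*airyai(2^(2/3)*z/2) + C3*airybi(2^(2/3)*z/2), z)


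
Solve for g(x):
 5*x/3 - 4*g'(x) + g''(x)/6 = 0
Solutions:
 g(x) = C1 + C2*exp(24*x) + 5*x^2/24 + 5*x/288


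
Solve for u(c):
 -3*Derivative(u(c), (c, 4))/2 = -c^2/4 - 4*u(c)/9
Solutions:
 u(c) = C1*exp(-2^(3/4)*3^(1/4)*c/3) + C2*exp(2^(3/4)*3^(1/4)*c/3) + C3*sin(2^(3/4)*3^(1/4)*c/3) + C4*cos(2^(3/4)*3^(1/4)*c/3) - 9*c^2/16


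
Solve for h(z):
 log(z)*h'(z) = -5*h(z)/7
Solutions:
 h(z) = C1*exp(-5*li(z)/7)


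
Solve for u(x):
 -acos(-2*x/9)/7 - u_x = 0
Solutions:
 u(x) = C1 - x*acos(-2*x/9)/7 - sqrt(81 - 4*x^2)/14


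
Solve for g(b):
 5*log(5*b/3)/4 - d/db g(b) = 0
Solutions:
 g(b) = C1 + 5*b*log(b)/4 - 5*b*log(3)/4 - 5*b/4 + 5*b*log(5)/4


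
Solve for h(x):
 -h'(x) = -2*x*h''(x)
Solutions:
 h(x) = C1 + C2*x^(3/2)


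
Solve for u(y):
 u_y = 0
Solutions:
 u(y) = C1


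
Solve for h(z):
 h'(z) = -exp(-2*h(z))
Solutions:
 h(z) = log(-sqrt(C1 - 2*z))
 h(z) = log(C1 - 2*z)/2


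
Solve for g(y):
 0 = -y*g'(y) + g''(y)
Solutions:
 g(y) = C1 + C2*erfi(sqrt(2)*y/2)


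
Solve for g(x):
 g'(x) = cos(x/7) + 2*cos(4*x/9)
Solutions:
 g(x) = C1 + 7*sin(x/7) + 9*sin(4*x/9)/2


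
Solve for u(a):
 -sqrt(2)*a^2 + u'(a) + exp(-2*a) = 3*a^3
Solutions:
 u(a) = C1 + 3*a^4/4 + sqrt(2)*a^3/3 + exp(-2*a)/2


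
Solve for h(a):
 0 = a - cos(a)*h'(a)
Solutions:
 h(a) = C1 + Integral(a/cos(a), a)


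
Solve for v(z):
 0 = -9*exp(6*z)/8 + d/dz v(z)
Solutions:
 v(z) = C1 + 3*exp(6*z)/16


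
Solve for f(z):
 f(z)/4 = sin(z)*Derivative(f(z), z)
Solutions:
 f(z) = C1*(cos(z) - 1)^(1/8)/(cos(z) + 1)^(1/8)


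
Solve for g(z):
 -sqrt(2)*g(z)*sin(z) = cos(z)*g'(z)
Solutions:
 g(z) = C1*cos(z)^(sqrt(2))


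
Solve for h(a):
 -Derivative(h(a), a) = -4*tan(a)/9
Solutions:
 h(a) = C1 - 4*log(cos(a))/9


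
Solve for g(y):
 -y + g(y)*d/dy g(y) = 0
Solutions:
 g(y) = -sqrt(C1 + y^2)
 g(y) = sqrt(C1 + y^2)


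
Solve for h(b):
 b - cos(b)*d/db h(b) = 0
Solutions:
 h(b) = C1 + Integral(b/cos(b), b)


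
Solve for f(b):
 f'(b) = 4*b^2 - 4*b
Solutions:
 f(b) = C1 + 4*b^3/3 - 2*b^2


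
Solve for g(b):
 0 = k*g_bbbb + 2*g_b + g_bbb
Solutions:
 g(b) = C1 + C2*exp(-b*((sqrt(((27 + k^(-2))^2 - 1/k^4)/k^2) + 27/k + k^(-3))^(1/3) + 1/k + 1/(k^2*(sqrt(((27 + k^(-2))^2 - 1/k^4)/k^2) + 27/k + k^(-3))^(1/3)))/3) + C3*exp(b*((sqrt(((27 + k^(-2))^2 - 1/k^4)/k^2) + 27/k + k^(-3))^(1/3) - sqrt(3)*I*(sqrt(((27 + k^(-2))^2 - 1/k^4)/k^2) + 27/k + k^(-3))^(1/3) - 2/k - 4/(k^2*(-1 + sqrt(3)*I)*(sqrt(((27 + k^(-2))^2 - 1/k^4)/k^2) + 27/k + k^(-3))^(1/3)))/6) + C4*exp(b*((sqrt(((27 + k^(-2))^2 - 1/k^4)/k^2) + 27/k + k^(-3))^(1/3) + sqrt(3)*I*(sqrt(((27 + k^(-2))^2 - 1/k^4)/k^2) + 27/k + k^(-3))^(1/3) - 2/k + 4/(k^2*(1 + sqrt(3)*I)*(sqrt(((27 + k^(-2))^2 - 1/k^4)/k^2) + 27/k + k^(-3))^(1/3)))/6)


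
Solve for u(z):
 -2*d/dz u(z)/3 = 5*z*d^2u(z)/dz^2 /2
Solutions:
 u(z) = C1 + C2*z^(11/15)


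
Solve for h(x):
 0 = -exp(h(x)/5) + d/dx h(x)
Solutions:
 h(x) = 5*log(-1/(C1 + x)) + 5*log(5)


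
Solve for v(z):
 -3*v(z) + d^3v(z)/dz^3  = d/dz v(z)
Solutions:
 v(z) = C1*exp(-z*(2*18^(1/3)/(sqrt(717) + 27)^(1/3) + 12^(1/3)*(sqrt(717) + 27)^(1/3))/12)*sin(2^(1/3)*3^(1/6)*z*(-2^(1/3)*3^(2/3)*(sqrt(717) + 27)^(1/3) + 6/(sqrt(717) + 27)^(1/3))/12) + C2*exp(-z*(2*18^(1/3)/(sqrt(717) + 27)^(1/3) + 12^(1/3)*(sqrt(717) + 27)^(1/3))/12)*cos(2^(1/3)*3^(1/6)*z*(-2^(1/3)*3^(2/3)*(sqrt(717) + 27)^(1/3) + 6/(sqrt(717) + 27)^(1/3))/12) + C3*exp(z*(2*18^(1/3)/(sqrt(717) + 27)^(1/3) + 12^(1/3)*(sqrt(717) + 27)^(1/3))/6)


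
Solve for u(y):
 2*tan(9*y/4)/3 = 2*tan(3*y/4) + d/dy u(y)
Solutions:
 u(y) = C1 + 8*log(cos(3*y/4))/3 - 8*log(cos(9*y/4))/27


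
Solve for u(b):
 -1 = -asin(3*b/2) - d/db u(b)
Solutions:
 u(b) = C1 - b*asin(3*b/2) + b - sqrt(4 - 9*b^2)/3


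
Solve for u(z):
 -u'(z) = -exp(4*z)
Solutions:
 u(z) = C1 + exp(4*z)/4


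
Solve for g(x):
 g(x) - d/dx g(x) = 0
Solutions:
 g(x) = C1*exp(x)


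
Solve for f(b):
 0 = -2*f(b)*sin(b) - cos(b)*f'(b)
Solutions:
 f(b) = C1*cos(b)^2


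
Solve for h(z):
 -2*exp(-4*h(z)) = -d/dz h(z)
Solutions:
 h(z) = log(-I*(C1 + 8*z)^(1/4))
 h(z) = log(I*(C1 + 8*z)^(1/4))
 h(z) = log(-(C1 + 8*z)^(1/4))
 h(z) = log(C1 + 8*z)/4


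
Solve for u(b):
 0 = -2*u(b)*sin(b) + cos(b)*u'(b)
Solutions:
 u(b) = C1/cos(b)^2


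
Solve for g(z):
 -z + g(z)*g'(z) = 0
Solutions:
 g(z) = -sqrt(C1 + z^2)
 g(z) = sqrt(C1 + z^2)


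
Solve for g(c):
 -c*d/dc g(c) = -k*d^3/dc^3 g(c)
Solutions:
 g(c) = C1 + Integral(C2*airyai(c*(1/k)^(1/3)) + C3*airybi(c*(1/k)^(1/3)), c)


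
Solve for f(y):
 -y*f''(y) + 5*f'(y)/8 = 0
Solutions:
 f(y) = C1 + C2*y^(13/8)


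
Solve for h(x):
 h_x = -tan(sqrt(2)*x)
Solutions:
 h(x) = C1 + sqrt(2)*log(cos(sqrt(2)*x))/2


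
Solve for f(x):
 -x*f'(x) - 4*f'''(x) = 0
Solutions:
 f(x) = C1 + Integral(C2*airyai(-2^(1/3)*x/2) + C3*airybi(-2^(1/3)*x/2), x)


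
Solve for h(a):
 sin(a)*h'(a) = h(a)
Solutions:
 h(a) = C1*sqrt(cos(a) - 1)/sqrt(cos(a) + 1)


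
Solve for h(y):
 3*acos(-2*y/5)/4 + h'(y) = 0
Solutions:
 h(y) = C1 - 3*y*acos(-2*y/5)/4 - 3*sqrt(25 - 4*y^2)/8


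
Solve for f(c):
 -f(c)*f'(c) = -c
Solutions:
 f(c) = -sqrt(C1 + c^2)
 f(c) = sqrt(C1 + c^2)


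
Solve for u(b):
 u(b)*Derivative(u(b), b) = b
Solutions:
 u(b) = -sqrt(C1 + b^2)
 u(b) = sqrt(C1 + b^2)


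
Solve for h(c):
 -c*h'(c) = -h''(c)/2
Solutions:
 h(c) = C1 + C2*erfi(c)


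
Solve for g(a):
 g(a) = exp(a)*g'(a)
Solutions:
 g(a) = C1*exp(-exp(-a))


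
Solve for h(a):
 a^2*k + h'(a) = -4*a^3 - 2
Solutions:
 h(a) = C1 - a^4 - a^3*k/3 - 2*a


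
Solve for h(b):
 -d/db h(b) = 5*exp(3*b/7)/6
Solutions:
 h(b) = C1 - 35*exp(3*b/7)/18


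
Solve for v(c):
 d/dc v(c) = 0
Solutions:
 v(c) = C1


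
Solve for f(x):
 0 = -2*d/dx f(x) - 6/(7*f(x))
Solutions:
 f(x) = -sqrt(C1 - 42*x)/7
 f(x) = sqrt(C1 - 42*x)/7


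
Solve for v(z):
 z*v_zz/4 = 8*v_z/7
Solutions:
 v(z) = C1 + C2*z^(39/7)


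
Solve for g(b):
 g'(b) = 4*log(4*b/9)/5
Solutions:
 g(b) = C1 + 4*b*log(b)/5 - 8*b*log(3)/5 - 4*b/5 + 8*b*log(2)/5


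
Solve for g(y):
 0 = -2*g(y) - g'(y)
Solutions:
 g(y) = C1*exp(-2*y)


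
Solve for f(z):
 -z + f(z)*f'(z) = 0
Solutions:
 f(z) = -sqrt(C1 + z^2)
 f(z) = sqrt(C1 + z^2)


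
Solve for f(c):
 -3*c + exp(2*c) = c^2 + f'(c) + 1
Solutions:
 f(c) = C1 - c^3/3 - 3*c^2/2 - c + exp(2*c)/2


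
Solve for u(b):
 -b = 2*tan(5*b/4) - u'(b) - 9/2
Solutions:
 u(b) = C1 + b^2/2 - 9*b/2 - 8*log(cos(5*b/4))/5


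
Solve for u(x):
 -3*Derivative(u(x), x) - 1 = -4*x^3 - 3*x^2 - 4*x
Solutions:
 u(x) = C1 + x^4/3 + x^3/3 + 2*x^2/3 - x/3


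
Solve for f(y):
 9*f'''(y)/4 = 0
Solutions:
 f(y) = C1 + C2*y + C3*y^2


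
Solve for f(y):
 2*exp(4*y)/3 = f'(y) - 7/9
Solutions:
 f(y) = C1 + 7*y/9 + exp(4*y)/6


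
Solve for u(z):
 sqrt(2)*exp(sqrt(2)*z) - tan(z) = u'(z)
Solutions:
 u(z) = C1 + exp(sqrt(2)*z) + log(cos(z))


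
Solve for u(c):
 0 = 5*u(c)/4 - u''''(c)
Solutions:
 u(c) = C1*exp(-sqrt(2)*5^(1/4)*c/2) + C2*exp(sqrt(2)*5^(1/4)*c/2) + C3*sin(sqrt(2)*5^(1/4)*c/2) + C4*cos(sqrt(2)*5^(1/4)*c/2)


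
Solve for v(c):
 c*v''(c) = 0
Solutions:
 v(c) = C1 + C2*c


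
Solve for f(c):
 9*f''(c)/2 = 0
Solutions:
 f(c) = C1 + C2*c


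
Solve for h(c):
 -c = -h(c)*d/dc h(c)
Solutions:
 h(c) = -sqrt(C1 + c^2)
 h(c) = sqrt(C1 + c^2)


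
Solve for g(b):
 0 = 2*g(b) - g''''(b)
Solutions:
 g(b) = C1*exp(-2^(1/4)*b) + C2*exp(2^(1/4)*b) + C3*sin(2^(1/4)*b) + C4*cos(2^(1/4)*b)


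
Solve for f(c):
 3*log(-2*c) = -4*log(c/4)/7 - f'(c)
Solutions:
 f(c) = C1 - 25*c*log(c)/7 + c*(-13*log(2)/7 + 25/7 - 3*I*pi)


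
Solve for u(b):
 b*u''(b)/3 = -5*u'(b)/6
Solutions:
 u(b) = C1 + C2/b^(3/2)


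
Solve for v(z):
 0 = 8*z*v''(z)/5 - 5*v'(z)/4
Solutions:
 v(z) = C1 + C2*z^(57/32)


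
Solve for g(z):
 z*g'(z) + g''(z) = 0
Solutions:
 g(z) = C1 + C2*erf(sqrt(2)*z/2)


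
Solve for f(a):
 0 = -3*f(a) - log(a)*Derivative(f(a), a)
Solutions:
 f(a) = C1*exp(-3*li(a))


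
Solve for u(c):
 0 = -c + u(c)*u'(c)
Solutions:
 u(c) = -sqrt(C1 + c^2)
 u(c) = sqrt(C1 + c^2)


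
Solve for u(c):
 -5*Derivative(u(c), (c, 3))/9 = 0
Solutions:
 u(c) = C1 + C2*c + C3*c^2


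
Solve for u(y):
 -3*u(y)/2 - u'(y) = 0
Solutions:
 u(y) = C1*exp(-3*y/2)


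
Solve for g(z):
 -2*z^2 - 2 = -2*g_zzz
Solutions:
 g(z) = C1 + C2*z + C3*z^2 + z^5/60 + z^3/6


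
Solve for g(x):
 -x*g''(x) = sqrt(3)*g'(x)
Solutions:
 g(x) = C1 + C2*x^(1 - sqrt(3))


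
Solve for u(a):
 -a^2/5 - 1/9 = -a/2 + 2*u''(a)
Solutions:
 u(a) = C1 + C2*a - a^4/120 + a^3/24 - a^2/36


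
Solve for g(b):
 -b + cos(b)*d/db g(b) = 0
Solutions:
 g(b) = C1 + Integral(b/cos(b), b)


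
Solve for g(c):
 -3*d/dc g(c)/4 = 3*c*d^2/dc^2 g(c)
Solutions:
 g(c) = C1 + C2*c^(3/4)


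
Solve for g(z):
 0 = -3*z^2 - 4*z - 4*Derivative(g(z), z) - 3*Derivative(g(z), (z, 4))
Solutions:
 g(z) = C1 + C4*exp(-6^(2/3)*z/3) - z^3/4 - z^2/2 + (C2*sin(2^(2/3)*3^(1/6)*z/2) + C3*cos(2^(2/3)*3^(1/6)*z/2))*exp(6^(2/3)*z/6)


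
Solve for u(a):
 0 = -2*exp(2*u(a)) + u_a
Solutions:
 u(a) = log(-sqrt(-1/(C1 + 2*a))) - log(2)/2
 u(a) = log(-1/(C1 + 2*a))/2 - log(2)/2


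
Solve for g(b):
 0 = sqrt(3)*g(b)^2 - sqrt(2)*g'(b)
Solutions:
 g(b) = -2/(C1 + sqrt(6)*b)


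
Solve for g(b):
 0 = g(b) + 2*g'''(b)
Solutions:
 g(b) = C3*exp(-2^(2/3)*b/2) + (C1*sin(2^(2/3)*sqrt(3)*b/4) + C2*cos(2^(2/3)*sqrt(3)*b/4))*exp(2^(2/3)*b/4)


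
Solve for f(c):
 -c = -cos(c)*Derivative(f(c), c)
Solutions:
 f(c) = C1 + Integral(c/cos(c), c)


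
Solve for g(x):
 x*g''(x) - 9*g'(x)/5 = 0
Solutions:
 g(x) = C1 + C2*x^(14/5)


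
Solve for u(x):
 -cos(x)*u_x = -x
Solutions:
 u(x) = C1 + Integral(x/cos(x), x)


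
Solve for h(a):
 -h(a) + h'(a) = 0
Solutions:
 h(a) = C1*exp(a)


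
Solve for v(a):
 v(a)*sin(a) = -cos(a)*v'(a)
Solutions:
 v(a) = C1*cos(a)


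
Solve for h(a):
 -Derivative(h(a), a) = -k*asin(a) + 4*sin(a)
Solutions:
 h(a) = C1 + k*(a*asin(a) + sqrt(1 - a^2)) + 4*cos(a)


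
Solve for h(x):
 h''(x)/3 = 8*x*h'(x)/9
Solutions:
 h(x) = C1 + C2*erfi(2*sqrt(3)*x/3)


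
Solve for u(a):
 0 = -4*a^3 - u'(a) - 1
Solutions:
 u(a) = C1 - a^4 - a


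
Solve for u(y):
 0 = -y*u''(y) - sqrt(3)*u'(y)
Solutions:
 u(y) = C1 + C2*y^(1 - sqrt(3))


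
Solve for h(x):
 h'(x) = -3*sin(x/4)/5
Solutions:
 h(x) = C1 + 12*cos(x/4)/5


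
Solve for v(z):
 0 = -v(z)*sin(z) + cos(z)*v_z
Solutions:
 v(z) = C1/cos(z)


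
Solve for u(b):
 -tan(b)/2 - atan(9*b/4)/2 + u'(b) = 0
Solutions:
 u(b) = C1 + b*atan(9*b/4)/2 - log(81*b^2 + 16)/9 - log(cos(b))/2


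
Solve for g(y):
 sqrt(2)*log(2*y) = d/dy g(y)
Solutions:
 g(y) = C1 + sqrt(2)*y*log(y) - sqrt(2)*y + sqrt(2)*y*log(2)


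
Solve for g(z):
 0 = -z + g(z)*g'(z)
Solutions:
 g(z) = -sqrt(C1 + z^2)
 g(z) = sqrt(C1 + z^2)


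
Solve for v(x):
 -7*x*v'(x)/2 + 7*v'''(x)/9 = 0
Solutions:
 v(x) = C1 + Integral(C2*airyai(6^(2/3)*x/2) + C3*airybi(6^(2/3)*x/2), x)


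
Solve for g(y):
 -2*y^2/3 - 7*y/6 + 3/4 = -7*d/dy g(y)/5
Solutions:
 g(y) = C1 + 10*y^3/63 + 5*y^2/12 - 15*y/28


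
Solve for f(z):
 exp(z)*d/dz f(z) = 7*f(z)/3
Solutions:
 f(z) = C1*exp(-7*exp(-z)/3)


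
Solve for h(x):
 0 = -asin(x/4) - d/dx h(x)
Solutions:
 h(x) = C1 - x*asin(x/4) - sqrt(16 - x^2)


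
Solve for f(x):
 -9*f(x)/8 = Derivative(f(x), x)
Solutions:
 f(x) = C1*exp(-9*x/8)


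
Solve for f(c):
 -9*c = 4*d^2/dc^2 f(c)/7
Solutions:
 f(c) = C1 + C2*c - 21*c^3/8


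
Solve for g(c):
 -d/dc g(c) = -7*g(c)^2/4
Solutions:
 g(c) = -4/(C1 + 7*c)


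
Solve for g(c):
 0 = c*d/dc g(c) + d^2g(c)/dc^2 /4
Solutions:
 g(c) = C1 + C2*erf(sqrt(2)*c)


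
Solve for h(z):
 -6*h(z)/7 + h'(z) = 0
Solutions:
 h(z) = C1*exp(6*z/7)


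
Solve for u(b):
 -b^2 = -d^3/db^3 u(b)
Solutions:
 u(b) = C1 + C2*b + C3*b^2 + b^5/60


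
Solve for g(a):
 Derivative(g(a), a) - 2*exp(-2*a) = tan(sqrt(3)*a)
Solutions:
 g(a) = C1 + sqrt(3)*log(tan(sqrt(3)*a)^2 + 1)/6 - exp(-2*a)


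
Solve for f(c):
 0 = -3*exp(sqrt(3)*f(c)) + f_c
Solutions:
 f(c) = sqrt(3)*(2*log(-1/(C1 + 3*c)) - log(3))/6


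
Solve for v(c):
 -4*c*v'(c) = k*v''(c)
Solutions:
 v(c) = C1 + C2*sqrt(k)*erf(sqrt(2)*c*sqrt(1/k))


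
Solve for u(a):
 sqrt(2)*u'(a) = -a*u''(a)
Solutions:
 u(a) = C1 + C2*a^(1 - sqrt(2))


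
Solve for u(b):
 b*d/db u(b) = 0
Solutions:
 u(b) = C1


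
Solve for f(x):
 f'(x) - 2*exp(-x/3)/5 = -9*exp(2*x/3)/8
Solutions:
 f(x) = C1 - 27*exp(2*x/3)/16 - 6*exp(-x/3)/5


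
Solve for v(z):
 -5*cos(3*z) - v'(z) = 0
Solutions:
 v(z) = C1 - 5*sin(3*z)/3


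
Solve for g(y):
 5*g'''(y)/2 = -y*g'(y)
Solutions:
 g(y) = C1 + Integral(C2*airyai(-2^(1/3)*5^(2/3)*y/5) + C3*airybi(-2^(1/3)*5^(2/3)*y/5), y)


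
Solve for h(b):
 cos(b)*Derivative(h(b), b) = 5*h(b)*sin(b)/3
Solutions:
 h(b) = C1/cos(b)^(5/3)


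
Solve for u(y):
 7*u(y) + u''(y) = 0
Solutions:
 u(y) = C1*sin(sqrt(7)*y) + C2*cos(sqrt(7)*y)


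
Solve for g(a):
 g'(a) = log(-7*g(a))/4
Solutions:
 -4*Integral(1/(log(-_y) + log(7)), (_y, g(a))) = C1 - a


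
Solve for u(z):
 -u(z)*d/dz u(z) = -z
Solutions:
 u(z) = -sqrt(C1 + z^2)
 u(z) = sqrt(C1 + z^2)


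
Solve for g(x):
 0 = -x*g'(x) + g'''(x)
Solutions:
 g(x) = C1 + Integral(C2*airyai(x) + C3*airybi(x), x)


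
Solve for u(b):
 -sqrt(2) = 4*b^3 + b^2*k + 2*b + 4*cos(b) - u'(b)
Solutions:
 u(b) = C1 + b^4 + b^3*k/3 + b^2 + sqrt(2)*b + 4*sin(b)


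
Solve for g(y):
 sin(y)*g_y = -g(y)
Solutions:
 g(y) = C1*sqrt(cos(y) + 1)/sqrt(cos(y) - 1)


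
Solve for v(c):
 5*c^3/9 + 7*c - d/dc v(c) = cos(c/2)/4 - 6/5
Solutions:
 v(c) = C1 + 5*c^4/36 + 7*c^2/2 + 6*c/5 - sin(c/2)/2


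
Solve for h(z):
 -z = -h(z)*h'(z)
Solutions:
 h(z) = -sqrt(C1 + z^2)
 h(z) = sqrt(C1 + z^2)


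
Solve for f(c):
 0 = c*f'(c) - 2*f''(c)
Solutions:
 f(c) = C1 + C2*erfi(c/2)


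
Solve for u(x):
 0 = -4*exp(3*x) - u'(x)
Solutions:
 u(x) = C1 - 4*exp(3*x)/3


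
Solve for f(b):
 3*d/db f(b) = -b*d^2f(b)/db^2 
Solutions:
 f(b) = C1 + C2/b^2


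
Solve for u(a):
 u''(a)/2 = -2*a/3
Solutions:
 u(a) = C1 + C2*a - 2*a^3/9


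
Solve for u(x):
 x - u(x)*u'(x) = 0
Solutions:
 u(x) = -sqrt(C1 + x^2)
 u(x) = sqrt(C1 + x^2)


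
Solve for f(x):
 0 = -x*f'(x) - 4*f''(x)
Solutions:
 f(x) = C1 + C2*erf(sqrt(2)*x/4)


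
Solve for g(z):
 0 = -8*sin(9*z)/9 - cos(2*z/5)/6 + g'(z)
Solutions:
 g(z) = C1 + 5*sin(2*z/5)/12 - 8*cos(9*z)/81


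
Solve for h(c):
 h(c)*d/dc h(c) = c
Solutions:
 h(c) = -sqrt(C1 + c^2)
 h(c) = sqrt(C1 + c^2)


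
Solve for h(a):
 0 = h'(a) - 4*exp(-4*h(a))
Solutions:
 h(a) = log(-I*(C1 + 16*a)^(1/4))
 h(a) = log(I*(C1 + 16*a)^(1/4))
 h(a) = log(-(C1 + 16*a)^(1/4))
 h(a) = log(C1 + 16*a)/4


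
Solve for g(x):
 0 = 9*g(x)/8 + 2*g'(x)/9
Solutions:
 g(x) = C1*exp(-81*x/16)


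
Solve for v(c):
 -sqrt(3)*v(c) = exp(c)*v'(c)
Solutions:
 v(c) = C1*exp(sqrt(3)*exp(-c))


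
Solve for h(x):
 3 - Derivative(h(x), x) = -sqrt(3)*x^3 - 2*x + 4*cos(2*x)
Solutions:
 h(x) = C1 + sqrt(3)*x^4/4 + x^2 + 3*x - 2*sin(2*x)


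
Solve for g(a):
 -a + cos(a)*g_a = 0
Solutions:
 g(a) = C1 + Integral(a/cos(a), a)


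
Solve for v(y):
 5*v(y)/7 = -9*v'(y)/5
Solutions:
 v(y) = C1*exp(-25*y/63)


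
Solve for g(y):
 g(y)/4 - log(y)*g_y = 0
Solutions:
 g(y) = C1*exp(li(y)/4)


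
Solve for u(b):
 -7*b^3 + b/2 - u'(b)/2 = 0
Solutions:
 u(b) = C1 - 7*b^4/2 + b^2/2


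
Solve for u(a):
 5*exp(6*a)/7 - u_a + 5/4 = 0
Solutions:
 u(a) = C1 + 5*a/4 + 5*exp(6*a)/42


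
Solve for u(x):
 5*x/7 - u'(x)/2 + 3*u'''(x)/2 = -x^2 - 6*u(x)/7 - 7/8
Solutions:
 u(x) = C1*exp(7^(1/3)*x*(7/(sqrt(2867) + 54)^(1/3) + 7^(1/3)*(sqrt(2867) + 54)^(1/3))/42)*sin(sqrt(3)*7^(1/3)*x*(-7^(1/3)*(sqrt(2867) + 54)^(1/3) + 7/(sqrt(2867) + 54)^(1/3))/42) + C2*exp(7^(1/3)*x*(7/(sqrt(2867) + 54)^(1/3) + 7^(1/3)*(sqrt(2867) + 54)^(1/3))/42)*cos(sqrt(3)*7^(1/3)*x*(-7^(1/3)*(sqrt(2867) + 54)^(1/3) + 7/(sqrt(2867) + 54)^(1/3))/42) + C3*exp(-7^(1/3)*x*(7/(sqrt(2867) + 54)^(1/3) + 7^(1/3)*(sqrt(2867) + 54)^(1/3))/21) - 7*x^2/6 - 79*x/36 - 497/216


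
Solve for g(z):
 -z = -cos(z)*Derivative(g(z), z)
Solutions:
 g(z) = C1 + Integral(z/cos(z), z)


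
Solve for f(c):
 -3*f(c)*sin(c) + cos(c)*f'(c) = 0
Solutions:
 f(c) = C1/cos(c)^3


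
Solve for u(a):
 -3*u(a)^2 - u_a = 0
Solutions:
 u(a) = 1/(C1 + 3*a)


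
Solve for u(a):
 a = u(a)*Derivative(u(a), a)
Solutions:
 u(a) = -sqrt(C1 + a^2)
 u(a) = sqrt(C1 + a^2)


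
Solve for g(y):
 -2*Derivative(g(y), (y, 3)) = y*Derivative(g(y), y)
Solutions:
 g(y) = C1 + Integral(C2*airyai(-2^(2/3)*y/2) + C3*airybi(-2^(2/3)*y/2), y)


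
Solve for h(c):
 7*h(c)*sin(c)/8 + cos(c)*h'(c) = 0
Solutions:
 h(c) = C1*cos(c)^(7/8)


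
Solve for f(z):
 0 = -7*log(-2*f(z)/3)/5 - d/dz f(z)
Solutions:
 5*Integral(1/(log(-_y) - log(3) + log(2)), (_y, f(z)))/7 = C1 - z


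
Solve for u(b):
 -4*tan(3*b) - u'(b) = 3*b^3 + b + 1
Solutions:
 u(b) = C1 - 3*b^4/4 - b^2/2 - b + 4*log(cos(3*b))/3


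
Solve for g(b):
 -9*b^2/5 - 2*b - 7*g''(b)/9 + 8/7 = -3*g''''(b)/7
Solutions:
 g(b) = C1 + C2*b + C3*exp(-7*sqrt(3)*b/9) + C4*exp(7*sqrt(3)*b/9) - 27*b^4/140 - 3*b^3/7 - 927*b^2/1715


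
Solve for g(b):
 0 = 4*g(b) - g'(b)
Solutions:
 g(b) = C1*exp(4*b)


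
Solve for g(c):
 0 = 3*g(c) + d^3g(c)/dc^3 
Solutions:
 g(c) = C3*exp(-3^(1/3)*c) + (C1*sin(3^(5/6)*c/2) + C2*cos(3^(5/6)*c/2))*exp(3^(1/3)*c/2)


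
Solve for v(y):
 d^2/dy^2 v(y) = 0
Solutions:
 v(y) = C1 + C2*y


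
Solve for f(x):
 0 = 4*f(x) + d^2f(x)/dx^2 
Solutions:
 f(x) = C1*sin(2*x) + C2*cos(2*x)


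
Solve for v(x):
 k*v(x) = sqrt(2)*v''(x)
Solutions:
 v(x) = C1*exp(-2^(3/4)*sqrt(k)*x/2) + C2*exp(2^(3/4)*sqrt(k)*x/2)


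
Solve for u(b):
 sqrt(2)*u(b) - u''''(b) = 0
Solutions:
 u(b) = C1*exp(-2^(1/8)*b) + C2*exp(2^(1/8)*b) + C3*sin(2^(1/8)*b) + C4*cos(2^(1/8)*b)


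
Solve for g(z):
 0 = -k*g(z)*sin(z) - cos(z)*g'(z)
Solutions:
 g(z) = C1*exp(k*log(cos(z)))


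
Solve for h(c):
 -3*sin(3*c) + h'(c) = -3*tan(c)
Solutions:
 h(c) = C1 + 3*log(cos(c)) - cos(3*c)


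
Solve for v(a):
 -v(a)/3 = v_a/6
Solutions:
 v(a) = C1*exp(-2*a)


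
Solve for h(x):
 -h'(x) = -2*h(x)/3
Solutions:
 h(x) = C1*exp(2*x/3)


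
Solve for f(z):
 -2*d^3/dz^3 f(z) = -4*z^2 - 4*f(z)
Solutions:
 f(z) = C3*exp(2^(1/3)*z) - z^2 + (C1*sin(2^(1/3)*sqrt(3)*z/2) + C2*cos(2^(1/3)*sqrt(3)*z/2))*exp(-2^(1/3)*z/2)


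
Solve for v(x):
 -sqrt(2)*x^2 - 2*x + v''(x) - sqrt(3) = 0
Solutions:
 v(x) = C1 + C2*x + sqrt(2)*x^4/12 + x^3/3 + sqrt(3)*x^2/2


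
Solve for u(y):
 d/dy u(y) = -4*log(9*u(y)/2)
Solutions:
 -Integral(1/(-log(_y) - 2*log(3) + log(2)), (_y, u(y)))/4 = C1 - y


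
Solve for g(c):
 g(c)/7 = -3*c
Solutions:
 g(c) = -21*c


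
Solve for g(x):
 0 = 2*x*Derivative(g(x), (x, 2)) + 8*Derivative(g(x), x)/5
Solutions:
 g(x) = C1 + C2*x^(1/5)


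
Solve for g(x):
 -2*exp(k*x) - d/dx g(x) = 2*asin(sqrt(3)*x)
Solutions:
 g(x) = C1 - 2*x*asin(sqrt(3)*x) - 2*sqrt(3)*sqrt(1 - 3*x^2)/3 - 2*Piecewise((exp(k*x)/k, Ne(k, 0)), (x, True))


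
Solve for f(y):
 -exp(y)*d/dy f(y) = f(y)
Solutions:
 f(y) = C1*exp(exp(-y))


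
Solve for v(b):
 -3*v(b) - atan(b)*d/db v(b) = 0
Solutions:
 v(b) = C1*exp(-3*Integral(1/atan(b), b))


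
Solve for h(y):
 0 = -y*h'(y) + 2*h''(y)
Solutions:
 h(y) = C1 + C2*erfi(y/2)


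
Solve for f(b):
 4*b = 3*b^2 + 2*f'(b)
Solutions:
 f(b) = C1 - b^3/2 + b^2


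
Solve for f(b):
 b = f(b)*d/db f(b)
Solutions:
 f(b) = -sqrt(C1 + b^2)
 f(b) = sqrt(C1 + b^2)


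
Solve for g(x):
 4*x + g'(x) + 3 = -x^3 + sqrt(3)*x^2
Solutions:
 g(x) = C1 - x^4/4 + sqrt(3)*x^3/3 - 2*x^2 - 3*x


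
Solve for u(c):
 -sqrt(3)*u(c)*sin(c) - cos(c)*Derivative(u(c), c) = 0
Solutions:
 u(c) = C1*cos(c)^(sqrt(3))


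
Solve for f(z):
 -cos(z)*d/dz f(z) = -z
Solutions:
 f(z) = C1 + Integral(z/cos(z), z)


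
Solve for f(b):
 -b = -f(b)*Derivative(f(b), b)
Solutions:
 f(b) = -sqrt(C1 + b^2)
 f(b) = sqrt(C1 + b^2)


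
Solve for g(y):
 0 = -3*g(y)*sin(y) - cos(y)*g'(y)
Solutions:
 g(y) = C1*cos(y)^3


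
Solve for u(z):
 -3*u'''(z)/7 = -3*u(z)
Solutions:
 u(z) = C3*exp(7^(1/3)*z) + (C1*sin(sqrt(3)*7^(1/3)*z/2) + C2*cos(sqrt(3)*7^(1/3)*z/2))*exp(-7^(1/3)*z/2)


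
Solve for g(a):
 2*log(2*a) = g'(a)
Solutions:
 g(a) = C1 + 2*a*log(a) - 2*a + a*log(4)


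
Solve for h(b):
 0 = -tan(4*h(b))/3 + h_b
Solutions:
 h(b) = -asin(C1*exp(4*b/3))/4 + pi/4
 h(b) = asin(C1*exp(4*b/3))/4


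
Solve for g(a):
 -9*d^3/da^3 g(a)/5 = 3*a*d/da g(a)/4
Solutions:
 g(a) = C1 + Integral(C2*airyai(-90^(1/3)*a/6) + C3*airybi(-90^(1/3)*a/6), a)


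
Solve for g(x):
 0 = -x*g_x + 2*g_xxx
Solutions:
 g(x) = C1 + Integral(C2*airyai(2^(2/3)*x/2) + C3*airybi(2^(2/3)*x/2), x)


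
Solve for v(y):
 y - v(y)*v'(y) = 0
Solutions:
 v(y) = -sqrt(C1 + y^2)
 v(y) = sqrt(C1 + y^2)


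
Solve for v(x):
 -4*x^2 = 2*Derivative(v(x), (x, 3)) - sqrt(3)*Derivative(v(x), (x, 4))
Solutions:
 v(x) = C1 + C2*x + C3*x^2 + C4*exp(2*sqrt(3)*x/3) - x^5/30 - sqrt(3)*x^4/12 - x^3/2


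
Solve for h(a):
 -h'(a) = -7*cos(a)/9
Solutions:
 h(a) = C1 + 7*sin(a)/9


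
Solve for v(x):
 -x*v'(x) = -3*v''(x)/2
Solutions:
 v(x) = C1 + C2*erfi(sqrt(3)*x/3)


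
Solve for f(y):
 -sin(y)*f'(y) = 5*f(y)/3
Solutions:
 f(y) = C1*(cos(y) + 1)^(5/6)/(cos(y) - 1)^(5/6)


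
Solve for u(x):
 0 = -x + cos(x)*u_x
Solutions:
 u(x) = C1 + Integral(x/cos(x), x)


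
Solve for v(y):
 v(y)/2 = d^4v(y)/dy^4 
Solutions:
 v(y) = C1*exp(-2^(3/4)*y/2) + C2*exp(2^(3/4)*y/2) + C3*sin(2^(3/4)*y/2) + C4*cos(2^(3/4)*y/2)


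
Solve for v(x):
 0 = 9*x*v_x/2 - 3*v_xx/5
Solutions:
 v(x) = C1 + C2*erfi(sqrt(15)*x/2)


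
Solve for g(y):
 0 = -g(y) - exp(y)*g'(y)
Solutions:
 g(y) = C1*exp(exp(-y))


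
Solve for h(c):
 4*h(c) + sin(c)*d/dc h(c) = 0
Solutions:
 h(c) = C1*(cos(c)^2 + 2*cos(c) + 1)/(cos(c)^2 - 2*cos(c) + 1)


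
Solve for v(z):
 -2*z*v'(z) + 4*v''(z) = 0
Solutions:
 v(z) = C1 + C2*erfi(z/2)


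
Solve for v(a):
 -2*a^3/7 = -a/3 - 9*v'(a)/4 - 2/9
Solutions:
 v(a) = C1 + 2*a^4/63 - 2*a^2/27 - 8*a/81


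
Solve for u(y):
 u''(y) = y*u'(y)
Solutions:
 u(y) = C1 + C2*erfi(sqrt(2)*y/2)


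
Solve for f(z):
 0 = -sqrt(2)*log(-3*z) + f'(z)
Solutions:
 f(z) = C1 + sqrt(2)*z*log(-z) + sqrt(2)*z*(-1 + log(3))


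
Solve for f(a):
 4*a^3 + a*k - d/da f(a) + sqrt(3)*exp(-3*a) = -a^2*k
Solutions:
 f(a) = C1 + a^4 + a^3*k/3 + a^2*k/2 - sqrt(3)*exp(-3*a)/3


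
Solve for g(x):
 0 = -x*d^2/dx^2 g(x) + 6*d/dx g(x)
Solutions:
 g(x) = C1 + C2*x^7


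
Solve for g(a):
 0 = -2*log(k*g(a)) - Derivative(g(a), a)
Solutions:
 li(k*g(a))/k = C1 - 2*a


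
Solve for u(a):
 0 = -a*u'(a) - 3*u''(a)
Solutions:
 u(a) = C1 + C2*erf(sqrt(6)*a/6)


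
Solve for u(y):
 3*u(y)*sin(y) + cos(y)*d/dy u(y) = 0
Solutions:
 u(y) = C1*cos(y)^3


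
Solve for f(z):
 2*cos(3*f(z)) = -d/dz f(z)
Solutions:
 f(z) = -asin((C1 + exp(12*z))/(C1 - exp(12*z)))/3 + pi/3
 f(z) = asin((C1 + exp(12*z))/(C1 - exp(12*z)))/3


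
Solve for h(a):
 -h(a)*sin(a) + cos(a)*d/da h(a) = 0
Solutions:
 h(a) = C1/cos(a)


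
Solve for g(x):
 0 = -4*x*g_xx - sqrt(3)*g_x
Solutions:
 g(x) = C1 + C2*x^(1 - sqrt(3)/4)


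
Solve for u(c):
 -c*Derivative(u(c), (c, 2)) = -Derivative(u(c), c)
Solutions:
 u(c) = C1 + C2*c^2


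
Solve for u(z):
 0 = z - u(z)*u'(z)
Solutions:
 u(z) = -sqrt(C1 + z^2)
 u(z) = sqrt(C1 + z^2)


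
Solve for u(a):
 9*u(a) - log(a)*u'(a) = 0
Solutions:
 u(a) = C1*exp(9*li(a))


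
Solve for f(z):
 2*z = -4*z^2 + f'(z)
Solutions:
 f(z) = C1 + 4*z^3/3 + z^2


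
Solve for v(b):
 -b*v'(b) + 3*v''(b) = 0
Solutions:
 v(b) = C1 + C2*erfi(sqrt(6)*b/6)


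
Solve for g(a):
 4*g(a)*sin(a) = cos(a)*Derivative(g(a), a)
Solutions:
 g(a) = C1/cos(a)^4


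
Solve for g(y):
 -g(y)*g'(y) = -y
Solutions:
 g(y) = -sqrt(C1 + y^2)
 g(y) = sqrt(C1 + y^2)


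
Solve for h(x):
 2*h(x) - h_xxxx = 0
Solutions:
 h(x) = C1*exp(-2^(1/4)*x) + C2*exp(2^(1/4)*x) + C3*sin(2^(1/4)*x) + C4*cos(2^(1/4)*x)


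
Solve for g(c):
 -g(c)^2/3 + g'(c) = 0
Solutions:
 g(c) = -3/(C1 + c)


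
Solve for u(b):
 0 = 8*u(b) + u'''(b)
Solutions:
 u(b) = C3*exp(-2*b) + (C1*sin(sqrt(3)*b) + C2*cos(sqrt(3)*b))*exp(b)


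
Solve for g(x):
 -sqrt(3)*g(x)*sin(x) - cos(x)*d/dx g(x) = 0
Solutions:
 g(x) = C1*cos(x)^(sqrt(3))


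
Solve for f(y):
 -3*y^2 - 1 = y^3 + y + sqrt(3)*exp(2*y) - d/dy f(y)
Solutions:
 f(y) = C1 + y^4/4 + y^3 + y^2/2 + y + sqrt(3)*exp(2*y)/2


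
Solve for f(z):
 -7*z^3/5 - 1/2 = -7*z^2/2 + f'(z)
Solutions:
 f(z) = C1 - 7*z^4/20 + 7*z^3/6 - z/2


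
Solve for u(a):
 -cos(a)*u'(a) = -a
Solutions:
 u(a) = C1 + Integral(a/cos(a), a)


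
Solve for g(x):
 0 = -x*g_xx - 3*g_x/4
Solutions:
 g(x) = C1 + C2*x^(1/4)


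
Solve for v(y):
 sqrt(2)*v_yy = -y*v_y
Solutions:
 v(y) = C1 + C2*erf(2^(1/4)*y/2)


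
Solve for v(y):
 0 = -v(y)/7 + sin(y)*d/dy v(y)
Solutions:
 v(y) = C1*(cos(y) - 1)^(1/14)/(cos(y) + 1)^(1/14)


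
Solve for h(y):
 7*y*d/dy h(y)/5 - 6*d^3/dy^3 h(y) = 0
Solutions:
 h(y) = C1 + Integral(C2*airyai(30^(2/3)*7^(1/3)*y/30) + C3*airybi(30^(2/3)*7^(1/3)*y/30), y)


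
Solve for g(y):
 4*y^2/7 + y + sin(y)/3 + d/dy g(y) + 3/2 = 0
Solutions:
 g(y) = C1 - 4*y^3/21 - y^2/2 - 3*y/2 + cos(y)/3


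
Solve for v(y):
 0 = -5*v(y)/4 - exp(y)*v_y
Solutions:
 v(y) = C1*exp(5*exp(-y)/4)


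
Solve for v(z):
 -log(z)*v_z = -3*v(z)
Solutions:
 v(z) = C1*exp(3*li(z))


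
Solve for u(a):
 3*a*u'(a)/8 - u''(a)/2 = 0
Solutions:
 u(a) = C1 + C2*erfi(sqrt(6)*a/4)


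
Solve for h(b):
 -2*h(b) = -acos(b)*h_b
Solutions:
 h(b) = C1*exp(2*Integral(1/acos(b), b))


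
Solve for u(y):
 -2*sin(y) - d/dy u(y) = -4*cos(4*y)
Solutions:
 u(y) = C1 + sin(4*y) + 2*cos(y)


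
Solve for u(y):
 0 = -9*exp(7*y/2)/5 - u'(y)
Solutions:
 u(y) = C1 - 18*exp(7*y/2)/35


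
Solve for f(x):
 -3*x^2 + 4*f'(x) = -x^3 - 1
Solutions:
 f(x) = C1 - x^4/16 + x^3/4 - x/4


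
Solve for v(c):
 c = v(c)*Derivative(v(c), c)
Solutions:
 v(c) = -sqrt(C1 + c^2)
 v(c) = sqrt(C1 + c^2)


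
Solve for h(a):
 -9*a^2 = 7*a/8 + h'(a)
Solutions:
 h(a) = C1 - 3*a^3 - 7*a^2/16


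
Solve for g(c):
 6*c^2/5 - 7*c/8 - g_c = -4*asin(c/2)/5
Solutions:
 g(c) = C1 + 2*c^3/5 - 7*c^2/16 + 4*c*asin(c/2)/5 + 4*sqrt(4 - c^2)/5


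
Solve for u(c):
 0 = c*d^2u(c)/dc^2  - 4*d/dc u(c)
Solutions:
 u(c) = C1 + C2*c^5


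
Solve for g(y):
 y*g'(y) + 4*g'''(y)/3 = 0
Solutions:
 g(y) = C1 + Integral(C2*airyai(-6^(1/3)*y/2) + C3*airybi(-6^(1/3)*y/2), y)


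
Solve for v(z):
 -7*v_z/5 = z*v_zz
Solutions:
 v(z) = C1 + C2/z^(2/5)


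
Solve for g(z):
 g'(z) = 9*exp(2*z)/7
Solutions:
 g(z) = C1 + 9*exp(2*z)/14


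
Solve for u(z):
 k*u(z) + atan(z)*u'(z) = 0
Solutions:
 u(z) = C1*exp(-k*Integral(1/atan(z), z))


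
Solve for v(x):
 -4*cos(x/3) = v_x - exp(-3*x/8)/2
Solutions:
 v(x) = C1 - 12*sin(x/3) - 4*exp(-3*x/8)/3


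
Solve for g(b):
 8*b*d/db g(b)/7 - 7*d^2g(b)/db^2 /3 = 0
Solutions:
 g(b) = C1 + C2*erfi(2*sqrt(3)*b/7)


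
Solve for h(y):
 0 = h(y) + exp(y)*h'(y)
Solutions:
 h(y) = C1*exp(exp(-y))


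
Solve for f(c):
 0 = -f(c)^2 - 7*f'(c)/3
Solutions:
 f(c) = 7/(C1 + 3*c)


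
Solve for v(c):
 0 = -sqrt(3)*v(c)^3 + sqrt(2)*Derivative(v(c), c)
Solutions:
 v(c) = -sqrt(-1/(C1 + sqrt(6)*c))
 v(c) = sqrt(-1/(C1 + sqrt(6)*c))


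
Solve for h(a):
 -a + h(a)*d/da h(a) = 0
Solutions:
 h(a) = -sqrt(C1 + a^2)
 h(a) = sqrt(C1 + a^2)


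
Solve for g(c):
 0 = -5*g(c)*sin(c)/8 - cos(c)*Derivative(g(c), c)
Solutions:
 g(c) = C1*cos(c)^(5/8)


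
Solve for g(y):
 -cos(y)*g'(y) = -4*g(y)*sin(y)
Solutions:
 g(y) = C1/cos(y)^4


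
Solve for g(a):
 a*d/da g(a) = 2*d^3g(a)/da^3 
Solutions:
 g(a) = C1 + Integral(C2*airyai(2^(2/3)*a/2) + C3*airybi(2^(2/3)*a/2), a)


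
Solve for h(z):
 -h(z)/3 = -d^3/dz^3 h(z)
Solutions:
 h(z) = C3*exp(3^(2/3)*z/3) + (C1*sin(3^(1/6)*z/2) + C2*cos(3^(1/6)*z/2))*exp(-3^(2/3)*z/6)


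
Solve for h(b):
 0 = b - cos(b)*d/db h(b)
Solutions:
 h(b) = C1 + Integral(b/cos(b), b)


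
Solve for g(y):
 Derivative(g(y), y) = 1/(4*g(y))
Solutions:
 g(y) = -sqrt(C1 + 2*y)/2
 g(y) = sqrt(C1 + 2*y)/2


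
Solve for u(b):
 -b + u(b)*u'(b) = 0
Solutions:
 u(b) = -sqrt(C1 + b^2)
 u(b) = sqrt(C1 + b^2)


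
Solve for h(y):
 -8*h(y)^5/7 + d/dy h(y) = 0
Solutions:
 h(y) = -7^(1/4)*(-1/(C1 + 32*y))^(1/4)
 h(y) = 7^(1/4)*(-1/(C1 + 32*y))^(1/4)
 h(y) = -7^(1/4)*I*(-1/(C1 + 32*y))^(1/4)
 h(y) = 7^(1/4)*I*(-1/(C1 + 32*y))^(1/4)


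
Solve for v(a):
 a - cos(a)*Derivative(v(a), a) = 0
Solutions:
 v(a) = C1 + Integral(a/cos(a), a)


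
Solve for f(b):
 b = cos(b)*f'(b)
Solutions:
 f(b) = C1 + Integral(b/cos(b), b)


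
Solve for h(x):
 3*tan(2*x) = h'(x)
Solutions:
 h(x) = C1 - 3*log(cos(2*x))/2


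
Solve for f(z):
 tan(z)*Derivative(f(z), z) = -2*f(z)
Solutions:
 f(z) = C1/sin(z)^2


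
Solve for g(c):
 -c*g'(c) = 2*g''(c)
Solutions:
 g(c) = C1 + C2*erf(c/2)


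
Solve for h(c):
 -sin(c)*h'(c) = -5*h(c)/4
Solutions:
 h(c) = C1*(cos(c) - 1)^(5/8)/(cos(c) + 1)^(5/8)


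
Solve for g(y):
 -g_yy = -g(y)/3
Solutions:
 g(y) = C1*exp(-sqrt(3)*y/3) + C2*exp(sqrt(3)*y/3)


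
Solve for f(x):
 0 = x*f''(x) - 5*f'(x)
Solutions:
 f(x) = C1 + C2*x^6


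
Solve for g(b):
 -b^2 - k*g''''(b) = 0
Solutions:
 g(b) = C1 + C2*b + C3*b^2 + C4*b^3 - b^6/(360*k)


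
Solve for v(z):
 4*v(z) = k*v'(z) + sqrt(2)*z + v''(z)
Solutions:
 v(z) = C1*exp(z*(-k + sqrt(k^2 + 16))/2) + C2*exp(-z*(k + sqrt(k^2 + 16))/2) + sqrt(2)*k/16 + sqrt(2)*z/4


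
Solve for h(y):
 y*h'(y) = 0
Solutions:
 h(y) = C1


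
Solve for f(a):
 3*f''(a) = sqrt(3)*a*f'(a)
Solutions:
 f(a) = C1 + C2*erfi(sqrt(2)*3^(3/4)*a/6)


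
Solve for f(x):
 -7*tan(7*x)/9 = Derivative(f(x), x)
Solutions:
 f(x) = C1 + log(cos(7*x))/9


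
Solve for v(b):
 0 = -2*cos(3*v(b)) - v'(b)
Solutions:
 v(b) = -asin((C1 + exp(12*b))/(C1 - exp(12*b)))/3 + pi/3
 v(b) = asin((C1 + exp(12*b))/(C1 - exp(12*b)))/3


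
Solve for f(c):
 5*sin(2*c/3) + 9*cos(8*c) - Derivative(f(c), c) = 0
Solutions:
 f(c) = C1 + 9*sin(8*c)/8 - 15*cos(2*c/3)/2


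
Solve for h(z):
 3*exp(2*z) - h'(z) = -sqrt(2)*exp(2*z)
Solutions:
 h(z) = C1 + sqrt(2)*exp(2*z)/2 + 3*exp(2*z)/2


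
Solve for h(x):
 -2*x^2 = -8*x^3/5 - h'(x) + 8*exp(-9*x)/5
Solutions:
 h(x) = C1 - 2*x^4/5 + 2*x^3/3 - 8*exp(-9*x)/45


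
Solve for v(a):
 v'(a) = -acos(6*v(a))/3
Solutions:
 Integral(1/acos(6*_y), (_y, v(a))) = C1 - a/3


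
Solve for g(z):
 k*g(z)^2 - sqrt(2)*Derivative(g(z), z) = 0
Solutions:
 g(z) = -2/(C1 + sqrt(2)*k*z)


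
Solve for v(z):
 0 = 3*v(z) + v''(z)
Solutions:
 v(z) = C1*sin(sqrt(3)*z) + C2*cos(sqrt(3)*z)


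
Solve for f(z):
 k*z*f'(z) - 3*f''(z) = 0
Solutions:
 f(z) = Piecewise((-sqrt(6)*sqrt(pi)*C1*erf(sqrt(6)*z*sqrt(-k)/6)/(2*sqrt(-k)) - C2, (k > 0) | (k < 0)), (-C1*z - C2, True))


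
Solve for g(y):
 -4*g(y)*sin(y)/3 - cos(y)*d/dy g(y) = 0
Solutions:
 g(y) = C1*cos(y)^(4/3)


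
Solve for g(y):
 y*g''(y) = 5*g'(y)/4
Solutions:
 g(y) = C1 + C2*y^(9/4)


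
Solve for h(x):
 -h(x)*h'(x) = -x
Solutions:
 h(x) = -sqrt(C1 + x^2)
 h(x) = sqrt(C1 + x^2)


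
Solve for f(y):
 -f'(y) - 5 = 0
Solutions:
 f(y) = C1 - 5*y


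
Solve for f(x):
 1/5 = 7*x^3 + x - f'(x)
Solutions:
 f(x) = C1 + 7*x^4/4 + x^2/2 - x/5


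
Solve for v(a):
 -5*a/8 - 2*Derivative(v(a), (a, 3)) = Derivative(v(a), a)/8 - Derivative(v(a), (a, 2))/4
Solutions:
 v(a) = C1 - 5*a^2/2 - 10*a + (C2*sin(sqrt(15)*a/16) + C3*cos(sqrt(15)*a/16))*exp(a/16)


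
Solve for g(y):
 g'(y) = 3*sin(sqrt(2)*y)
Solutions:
 g(y) = C1 - 3*sqrt(2)*cos(sqrt(2)*y)/2


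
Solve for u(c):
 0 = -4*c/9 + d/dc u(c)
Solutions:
 u(c) = C1 + 2*c^2/9


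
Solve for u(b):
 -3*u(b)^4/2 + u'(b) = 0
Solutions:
 u(b) = 2^(1/3)*(-1/(C1 + 9*b))^(1/3)
 u(b) = 2^(1/3)*(-1/(C1 + 3*b))^(1/3)*(-3^(2/3) - 3*3^(1/6)*I)/6
 u(b) = 2^(1/3)*(-1/(C1 + 3*b))^(1/3)*(-3^(2/3) + 3*3^(1/6)*I)/6


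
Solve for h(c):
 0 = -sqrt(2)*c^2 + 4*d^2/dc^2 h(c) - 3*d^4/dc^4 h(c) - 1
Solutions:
 h(c) = C1 + C2*c + C3*exp(-2*sqrt(3)*c/3) + C4*exp(2*sqrt(3)*c/3) + sqrt(2)*c^4/48 + c^2*(2 + 3*sqrt(2))/16


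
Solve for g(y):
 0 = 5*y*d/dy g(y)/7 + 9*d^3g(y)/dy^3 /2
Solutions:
 g(y) = C1 + Integral(C2*airyai(-1470^(1/3)*y/21) + C3*airybi(-1470^(1/3)*y/21), y)


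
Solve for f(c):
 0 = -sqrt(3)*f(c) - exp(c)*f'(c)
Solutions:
 f(c) = C1*exp(sqrt(3)*exp(-c))


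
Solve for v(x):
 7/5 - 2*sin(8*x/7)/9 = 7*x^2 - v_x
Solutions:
 v(x) = C1 + 7*x^3/3 - 7*x/5 - 7*cos(8*x/7)/36


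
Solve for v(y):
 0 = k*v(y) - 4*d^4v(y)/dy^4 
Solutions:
 v(y) = C1*exp(-sqrt(2)*k^(1/4)*y/2) + C2*exp(sqrt(2)*k^(1/4)*y/2) + C3*exp(-sqrt(2)*I*k^(1/4)*y/2) + C4*exp(sqrt(2)*I*k^(1/4)*y/2)


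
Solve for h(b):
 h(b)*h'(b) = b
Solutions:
 h(b) = -sqrt(C1 + b^2)
 h(b) = sqrt(C1 + b^2)


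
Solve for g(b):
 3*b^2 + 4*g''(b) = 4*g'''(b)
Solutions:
 g(b) = C1 + C2*b + C3*exp(b) - b^4/16 - b^3/4 - 3*b^2/4


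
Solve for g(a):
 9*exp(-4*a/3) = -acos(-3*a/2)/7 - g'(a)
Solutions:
 g(a) = C1 - a*acos(-3*a/2)/7 - sqrt(4 - 9*a^2)/21 + 27*exp(-4*a/3)/4


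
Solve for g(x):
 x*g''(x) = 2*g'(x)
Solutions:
 g(x) = C1 + C2*x^3


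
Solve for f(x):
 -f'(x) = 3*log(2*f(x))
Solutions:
 Integral(1/(log(_y) + log(2)), (_y, f(x)))/3 = C1 - x


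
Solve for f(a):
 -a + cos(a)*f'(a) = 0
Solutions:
 f(a) = C1 + Integral(a/cos(a), a)


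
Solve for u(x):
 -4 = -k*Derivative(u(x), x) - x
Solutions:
 u(x) = C1 - x^2/(2*k) + 4*x/k


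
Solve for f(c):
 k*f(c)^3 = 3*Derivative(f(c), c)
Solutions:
 f(c) = -sqrt(6)*sqrt(-1/(C1 + c*k))/2
 f(c) = sqrt(6)*sqrt(-1/(C1 + c*k))/2


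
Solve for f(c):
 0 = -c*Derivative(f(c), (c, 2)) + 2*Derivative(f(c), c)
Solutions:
 f(c) = C1 + C2*c^3


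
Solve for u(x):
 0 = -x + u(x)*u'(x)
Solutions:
 u(x) = -sqrt(C1 + x^2)
 u(x) = sqrt(C1 + x^2)


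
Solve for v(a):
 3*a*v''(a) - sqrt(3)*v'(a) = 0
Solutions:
 v(a) = C1 + C2*a^(sqrt(3)/3 + 1)


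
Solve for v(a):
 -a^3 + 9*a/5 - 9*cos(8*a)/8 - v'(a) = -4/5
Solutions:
 v(a) = C1 - a^4/4 + 9*a^2/10 + 4*a/5 - 9*sin(8*a)/64


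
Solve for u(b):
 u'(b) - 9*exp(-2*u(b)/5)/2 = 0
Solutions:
 u(b) = 5*log(-sqrt(C1 + 9*b)) - 5*log(5)/2
 u(b) = 5*log(C1 + 9*b)/2 - 5*log(5)/2


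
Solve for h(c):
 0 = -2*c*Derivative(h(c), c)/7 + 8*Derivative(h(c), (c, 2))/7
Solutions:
 h(c) = C1 + C2*erfi(sqrt(2)*c/4)


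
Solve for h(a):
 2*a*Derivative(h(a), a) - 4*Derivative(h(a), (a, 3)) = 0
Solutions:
 h(a) = C1 + Integral(C2*airyai(2^(2/3)*a/2) + C3*airybi(2^(2/3)*a/2), a)


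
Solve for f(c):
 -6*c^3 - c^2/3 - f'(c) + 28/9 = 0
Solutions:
 f(c) = C1 - 3*c^4/2 - c^3/9 + 28*c/9
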